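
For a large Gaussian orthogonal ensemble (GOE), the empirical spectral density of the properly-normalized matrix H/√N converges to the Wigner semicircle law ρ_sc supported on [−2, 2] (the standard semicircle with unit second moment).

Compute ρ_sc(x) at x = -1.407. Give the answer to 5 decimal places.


ρ_sc(x) = (1/(2π)) √(4 − x²). With x = -1.407:
  4 − x² = 4 − (-1.407)² = 4 − 1.979649 = 2.020351.
  √(4 − x²) = 1.421391.
  1/(2π) = 0.159155.
  ρ_sc(-1.407) = 0.159155 · 1.421391 = 0.226221.

Rounded to 5 decimal places: ρ_sc(-1.407) ≈ 0.22622.


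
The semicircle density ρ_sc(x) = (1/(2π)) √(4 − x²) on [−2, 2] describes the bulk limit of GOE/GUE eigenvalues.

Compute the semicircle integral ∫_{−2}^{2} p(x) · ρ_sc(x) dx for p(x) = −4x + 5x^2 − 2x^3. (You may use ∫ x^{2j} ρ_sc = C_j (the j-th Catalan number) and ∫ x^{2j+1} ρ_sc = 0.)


Write p(x) = Σ a_i x^i, split into monomials and integrate each against ρ_sc separately.
Using ∫ x^{2j} ρ_sc = C_j = (1/(j+1)) C(2j, j) (Catalan numbers) and ∫ x^{2j+1} ρ_sc = 0 (odd monomials vanish by symmetry):
  i = 1 (odd): ∫ x^1 ρ_sc = 0 (vanishes)
  i = 2 (even): a_2 · C_{1} = 5 · 1 = 5
  i = 3 (odd): ∫ x^3 ρ_sc = 0 (vanishes)

Summing the contributions: ∫_{−2}^{2} p(x) ρ_sc(x) dx = 5.


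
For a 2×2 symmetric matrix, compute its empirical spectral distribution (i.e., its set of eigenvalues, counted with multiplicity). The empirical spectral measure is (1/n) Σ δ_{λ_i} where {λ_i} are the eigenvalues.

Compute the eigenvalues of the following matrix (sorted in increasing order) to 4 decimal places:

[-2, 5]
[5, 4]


Since M is real symmetric, both eigenvalues are real; they are the roots of det(λI − M) = λ² − (tr M) λ + det M.
tr M = -2 + 4 = 2.
det M = (-2)·4 − 5² = -8 − 25 = -33.
Characteristic polynomial: λ² − 2λ − 33 = 0.
Discriminant Δ = (tr M)² − 4·det M = 4 − (-132) = 136; √Δ = 11.661904.
λ = (tr M ± √Δ)/2 = (2 ± 11.661904)/2, giving (tr M − √Δ)/2 = -4.8310 and (tr M + √Δ)/2 = 6.8310.

Eigenvalues sorted in increasing order: [-4.8310, 6.8310].


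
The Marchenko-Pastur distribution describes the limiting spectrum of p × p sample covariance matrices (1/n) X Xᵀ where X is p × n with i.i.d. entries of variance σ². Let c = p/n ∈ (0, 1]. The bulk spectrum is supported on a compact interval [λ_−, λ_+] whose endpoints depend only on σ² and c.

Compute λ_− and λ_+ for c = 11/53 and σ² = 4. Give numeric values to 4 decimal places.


c = 11/53 = 0.207547; √c = 0.455573.
λ_− = σ² (1 − √c)² = 4 · (1 − 0.455573)² = 4 · (0.544427)² = 1.185601.
λ_+ = σ² (1 + √c)² = 4 · (1 + 0.455573)² = 4 · (1.455573)² = 8.474776.

Rounded to 4 decimal places: λ_− ≈ 1.1856, λ_+ ≈ 8.4748.


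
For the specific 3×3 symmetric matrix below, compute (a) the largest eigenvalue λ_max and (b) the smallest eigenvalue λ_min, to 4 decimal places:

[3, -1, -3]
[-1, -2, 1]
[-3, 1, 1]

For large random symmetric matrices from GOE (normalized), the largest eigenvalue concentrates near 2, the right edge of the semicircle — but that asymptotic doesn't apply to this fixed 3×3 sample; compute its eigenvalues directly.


Since M is real symmetric, all three eigenvalues are real; they are the roots of det(λI − M) = λ³ − (tr M) λ² + s λ − det M, where s is the sum of the principal 2×2 minors.
tr M = 3 + (-2) + 1 = 2.
s = (3·(-2) − (-1)²) + (3·1 − (-3)²) + ((-2)·1 − 1²) = -7 + (-6) + (-3) = -16.
det M (expand along row 1) = 3·(-3) − (-1)·2 + (-3)·(-7) = 14.
Characteristic polynomial: λ³ − 2λ² − 16λ − 14 = 0.
Substitute λ = y + (tr M)/3 = y + 0.666667 to remove the quadratic term: y³ + p·y + q = 0 with p = s − (tr M)²/3 = -17.333333 and q = −2(tr M)³/27 + (tr M)·s/3 − det M = -25.259259.
Three real roots ⇒ use the trigonometric (Viète) form: r = 2√(−p/3) = 4.807402, φ = arccos(3q/(p·r)) = arccos(0.909388) = 0.428985 rad.
y_k = r·cos(φ/3 − 2πk/3) for k = 0, 1, 2 gives y = 4.758335, -1.785859, -2.972477.
λ_k = y_k + 0.666667 gives λ = 5.4250, -1.1192, -2.3058 (check: the sum is 2.0000 = tr M).

Hence λ_max = 5.4250 and λ_min = -2.3058.


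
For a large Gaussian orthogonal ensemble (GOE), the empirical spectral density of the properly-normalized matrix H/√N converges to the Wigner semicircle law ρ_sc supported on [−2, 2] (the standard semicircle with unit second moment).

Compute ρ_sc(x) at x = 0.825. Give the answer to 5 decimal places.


ρ_sc(x) = (1/(2π)) √(4 − x²). With x = 0.825:
  4 − x² = 4 − (0.825)² = 4 − 0.680625 = 3.319375.
  √(4 − x²) = 1.821915.
  1/(2π) = 0.159155.
  ρ_sc(0.825) = 0.159155 · 1.821915 = 0.289967.

Rounded to 5 decimal places: ρ_sc(0.825) ≈ 0.28997.


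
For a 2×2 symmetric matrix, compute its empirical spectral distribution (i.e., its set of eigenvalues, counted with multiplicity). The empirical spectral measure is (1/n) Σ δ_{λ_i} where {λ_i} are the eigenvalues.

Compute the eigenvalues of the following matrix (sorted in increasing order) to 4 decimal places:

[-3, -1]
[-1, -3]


Since M is real symmetric, both eigenvalues are real; they are the roots of det(λI − M) = λ² − (tr M) λ + det M.
tr M = -3 + (-3) = -6.
det M = (-3)·(-3) − (-1)² = 9 − 1 = 8.
Characteristic polynomial: λ² + 6λ + 8 = 0.
Discriminant Δ = (tr M)² − 4·det M = 36 − 32 = 4; √Δ = 2.000000.
λ = (tr M ± √Δ)/2 = (-6 ± 2.000000)/2, giving (tr M − √Δ)/2 = -4.0000 and (tr M + √Δ)/2 = -2.0000.

Eigenvalues sorted in increasing order: [-4.0000, -2.0000].


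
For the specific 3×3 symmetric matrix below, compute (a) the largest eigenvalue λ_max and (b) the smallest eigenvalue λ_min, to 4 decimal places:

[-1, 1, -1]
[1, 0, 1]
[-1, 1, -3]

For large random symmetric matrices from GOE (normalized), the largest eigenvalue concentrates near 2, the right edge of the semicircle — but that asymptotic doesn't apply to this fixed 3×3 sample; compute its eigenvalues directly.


Since M is real symmetric, all three eigenvalues are real; they are the roots of det(λI − M) = λ³ − (tr M) λ² + s λ − det M, where s is the sum of the principal 2×2 minors.
tr M = -1 + 0 + (-3) = -4.
s = ((-1)·0 − 1²) + ((-1)·(-3) − (-1)²) + (0·(-3) − 1²) = -1 + 2 + (-1) = 0.
det M (expand along row 1) = (-1)·(-1) − 1·(-2) + (-1)·1 = 2.
Characteristic polynomial: λ³ + 4λ² − 2 = 0.
Substitute λ = y + (tr M)/3 = y − 1.333333 to remove the quadratic term: y³ + p·y + q = 0 with p = s − (tr M)²/3 = -5.333333 and q = −2(tr M)³/27 + (tr M)·s/3 − det M = 2.740741.
Three real roots ⇒ use the trigonometric (Viète) form: r = 2√(−p/3) = 2.666667, φ = arccos(3q/(p·r)) = arccos(-0.578125) = 2.187225 rad.
y_k = r·cos(φ/3 − 2πk/3) for k = 0, 1, 2 gives y = 1.988776, 0.544089, -2.532865.
λ_k = y_k − 1.333333 gives λ = 0.6554, -0.7892, -3.8662 (check: the sum is -4.0000 = tr M).

Hence λ_max = 0.6554 and λ_min = -3.8662.


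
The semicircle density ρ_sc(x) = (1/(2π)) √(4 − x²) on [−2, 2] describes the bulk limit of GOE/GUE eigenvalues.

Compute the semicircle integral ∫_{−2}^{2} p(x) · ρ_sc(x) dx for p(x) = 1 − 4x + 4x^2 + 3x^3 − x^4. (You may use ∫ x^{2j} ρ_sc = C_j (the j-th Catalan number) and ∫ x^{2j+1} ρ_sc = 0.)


Write p(x) = Σ a_i x^i, split into monomials and integrate each against ρ_sc separately.
Using ∫ x^{2j} ρ_sc = C_j = (1/(j+1)) C(2j, j) (Catalan numbers) and ∫ x^{2j+1} ρ_sc = 0 (odd monomials vanish by symmetry):
  i = 0 (even): a_0 · C_{0} = 1 · 1 = 1
  i = 1 (odd): ∫ x^1 ρ_sc = 0 (vanishes)
  i = 2 (even): a_2 · C_{1} = 4 · 1 = 4
  i = 3 (odd): ∫ x^3 ρ_sc = 0 (vanishes)
  i = 4 (even): a_4 · C_{2} = -1 · 2 = -2

Summing the contributions: ∫_{−2}^{2} p(x) ρ_sc(x) dx = 1 + 4 + (-2) = 3.


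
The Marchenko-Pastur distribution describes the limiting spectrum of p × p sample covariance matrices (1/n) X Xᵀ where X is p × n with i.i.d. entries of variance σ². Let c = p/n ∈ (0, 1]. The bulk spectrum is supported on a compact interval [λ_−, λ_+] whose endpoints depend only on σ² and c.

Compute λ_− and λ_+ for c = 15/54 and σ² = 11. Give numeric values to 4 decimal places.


c = 15/54 = 0.277778; √c = 0.527046.
λ_− = σ² (1 − √c)² = 11 · (1 − 0.527046)² = 11 · (0.472954)² = 2.460537.
λ_+ = σ² (1 + √c)² = 11 · (1 + 0.527046)² = 11 · (1.527046)² = 25.650574.

Rounded to 4 decimal places: λ_− ≈ 2.4605, λ_+ ≈ 25.6506.


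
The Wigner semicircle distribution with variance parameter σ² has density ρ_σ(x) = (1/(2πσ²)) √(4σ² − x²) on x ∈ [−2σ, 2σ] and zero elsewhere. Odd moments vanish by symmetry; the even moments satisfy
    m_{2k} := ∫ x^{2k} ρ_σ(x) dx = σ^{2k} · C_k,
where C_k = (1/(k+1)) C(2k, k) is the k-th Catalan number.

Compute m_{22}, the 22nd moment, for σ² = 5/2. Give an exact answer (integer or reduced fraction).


By the scaled semicircle moment identity, m_{2k} = σ^{2k} · C_k with k = 11.
C_11 = (1/(k+1)) · C(2k, k) = (1/12) · C(22, 11) = (1/12) · 705432 = 58786.
σ^{2k} = (σ²)^k = (5/2)^11 = 48828125/2048.

Therefore m_{22} = σ^{22} · C_11 = (48828125/2048) · 58786 = 1435205078125/1024.


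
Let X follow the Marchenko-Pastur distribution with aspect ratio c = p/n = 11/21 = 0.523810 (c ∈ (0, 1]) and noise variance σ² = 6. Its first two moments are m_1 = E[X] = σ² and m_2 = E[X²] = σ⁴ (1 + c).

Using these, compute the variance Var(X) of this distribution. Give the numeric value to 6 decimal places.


m_1 = E[X] = σ² = 6, so m_1² = 36.
m_2 = E[X²] = σ⁴ (1 + c) = 36 · (1 + 0.523810) = 36 · 1.523810 = 54.857143.
(Note m_2 − m_1² simplifies to c · σ⁴ = 0.523810 · 36.)

Var(X) = m_2 − m_1² = 54.857143 − 36 = 18.857143.


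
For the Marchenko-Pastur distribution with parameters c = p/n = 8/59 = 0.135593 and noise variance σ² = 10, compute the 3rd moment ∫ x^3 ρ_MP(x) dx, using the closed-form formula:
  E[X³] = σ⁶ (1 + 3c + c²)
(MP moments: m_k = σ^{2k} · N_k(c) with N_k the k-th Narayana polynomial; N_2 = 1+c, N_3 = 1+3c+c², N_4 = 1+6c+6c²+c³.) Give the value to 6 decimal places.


E[X³] = σ⁶ (1 + 3c + c²) (third MP moment). With σ² = 10 (so σ⁶ = 1000) and c = 8/59 = 0.135593: E[X³] = 1000 · (1 + 3·0.135593 + (0.135593)²) = 1000 · 1.425165.

So E[X^3] = 1425.165182.


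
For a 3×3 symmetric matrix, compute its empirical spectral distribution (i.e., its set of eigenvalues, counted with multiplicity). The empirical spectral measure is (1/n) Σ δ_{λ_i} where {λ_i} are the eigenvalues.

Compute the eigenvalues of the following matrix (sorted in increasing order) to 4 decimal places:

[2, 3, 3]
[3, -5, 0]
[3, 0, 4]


Since M is real symmetric, all three eigenvalues are real; they are the roots of det(λI − M) = λ³ − (tr M) λ² + s λ − det M, where s is the sum of the principal 2×2 minors.
tr M = 2 + (-5) + 4 = 1.
s = (2·(-5) − 3²) + (2·4 − 3²) + ((-5)·4 − 0²) = -19 + (-1) + (-20) = -40.
det M (expand along row 1) = 2·(-20) − 3·12 + 3·15 = -31.
Characteristic polynomial: λ³ − λ² − 40λ + 31 = 0.
Substitute λ = y + (tr M)/3 = y + 0.333333 to remove the quadratic term: y³ + p·y + q = 0 with p = s − (tr M)²/3 = -40.333333 and q = −2(tr M)³/27 + (tr M)·s/3 − det M = 17.592593.
Three real roots ⇒ use the trigonometric (Viète) form: r = 2√(−p/3) = 7.333333, φ = arccos(3q/(p·r)) = arccos(-0.178437) = 1.750194 rad.
y_k = r·cos(φ/3 − 2πk/3) for k = 0, 1, 2 gives y = 6.120368, 0.438267, -6.558635.
λ_k = y_k + 0.333333 gives λ = 6.4537, 0.7716, -6.2253 (check: the sum is 1.0000 = tr M).

Eigenvalues sorted in increasing order: [-6.2253, 0.7716, 6.4537].


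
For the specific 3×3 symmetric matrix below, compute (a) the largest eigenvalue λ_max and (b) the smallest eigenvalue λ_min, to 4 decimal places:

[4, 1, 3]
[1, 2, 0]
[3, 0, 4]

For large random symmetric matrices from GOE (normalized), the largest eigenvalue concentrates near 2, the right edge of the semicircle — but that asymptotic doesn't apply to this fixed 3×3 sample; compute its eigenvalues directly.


Since M is real symmetric, all three eigenvalues are real; they are the roots of det(λI − M) = λ³ − (tr M) λ² + s λ − det M, where s is the sum of the principal 2×2 minors.
tr M = 4 + 2 + 4 = 10.
s = (4·2 − 1²) + (4·4 − 3²) + (2·4 − 0²) = 7 + 7 + 8 = 22.
det M (expand along row 1) = 4·8 − 1·4 + 3·(-6) = 10.
Characteristic polynomial: λ³ − 10λ² + 22λ − 10 = 0.
Substitute λ = y + (tr M)/3 = y + 3.333333 to remove the quadratic term: y³ + p·y + q = 0 with p = s − (tr M)²/3 = -11.333333 and q = −2(tr M)³/27 + (tr M)·s/3 − det M = -10.740741.
Three real roots ⇒ use the trigonometric (Viète) form: r = 2√(−p/3) = 3.887301, φ = arccos(3q/(p·r)) = arccos(0.731391) = 0.750437 rad.
y_k = r·cos(φ/3 − 2πk/3) for k = 0, 1, 2 gives y = 3.766314, -1.049796, -2.716518.
λ_k = y_k + 3.333333 gives λ = 7.0996, 2.2835, 0.6168 (check: the sum is 10.0000 = tr M).

Hence λ_max = 7.0996 and λ_min = 0.6168.


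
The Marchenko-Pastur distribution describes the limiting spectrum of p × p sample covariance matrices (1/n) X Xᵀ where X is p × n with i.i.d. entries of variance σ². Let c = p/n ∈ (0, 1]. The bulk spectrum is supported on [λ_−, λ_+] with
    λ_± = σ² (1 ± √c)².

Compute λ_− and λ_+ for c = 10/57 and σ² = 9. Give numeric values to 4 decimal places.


c = 10/57 = 0.175439; √c = 0.418854.
λ_− = σ² (1 − √c)² = 9 · (1 − 0.418854)² = 9 · (0.581146)² = 3.039577.
λ_+ = σ² (1 + √c)² = 9 · (1 + 0.418854)² = 9 · (1.418854)² = 18.118318.

Rounded to 4 decimal places: λ_− ≈ 3.0396, λ_+ ≈ 18.1183.


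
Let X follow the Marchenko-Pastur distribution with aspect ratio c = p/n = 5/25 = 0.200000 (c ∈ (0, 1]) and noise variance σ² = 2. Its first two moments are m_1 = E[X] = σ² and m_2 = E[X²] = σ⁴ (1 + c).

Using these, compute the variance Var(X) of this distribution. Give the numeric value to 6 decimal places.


m_1 = E[X] = σ² = 2, so m_1² = 4.
m_2 = E[X²] = σ⁴ (1 + c) = 4 · (1 + 0.200000) = 4 · 1.200000 = 4.800000.
(Note m_2 − m_1² simplifies to c · σ⁴ = 0.200000 · 4.)

Var(X) = m_2 − m_1² = 4.800000 − 4 = 0.800000.


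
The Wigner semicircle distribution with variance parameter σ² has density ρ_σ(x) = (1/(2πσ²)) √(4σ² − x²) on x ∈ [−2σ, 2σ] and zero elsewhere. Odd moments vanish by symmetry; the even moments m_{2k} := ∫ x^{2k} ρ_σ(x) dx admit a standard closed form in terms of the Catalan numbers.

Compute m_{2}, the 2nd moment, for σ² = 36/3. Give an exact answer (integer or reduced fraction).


By the scaled semicircle moment identity, m_{2k} = σ^{2k} · C_k with k = 1.
C_1 = (1/(k+1)) · C(2k, k) = (1/2) · C(2, 1) = (1/2) · 2 = 1.
σ^{2k} = (σ²)^k = (36/3)^1 = 12.

Therefore m_{2} = σ^{2} · C_1 = 12 · 1 = 12.


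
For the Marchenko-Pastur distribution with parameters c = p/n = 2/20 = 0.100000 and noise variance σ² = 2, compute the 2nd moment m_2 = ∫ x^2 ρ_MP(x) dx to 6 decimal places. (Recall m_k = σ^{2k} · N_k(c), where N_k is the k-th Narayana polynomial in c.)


E[X²] = σ⁴ (1 + c) (second MP moment). With σ² = 2 (so σ⁴ = 4) and c = 2/20 = 0.100000: E[X²] = 4 · (1 + 0.100000) = 4 · 1.100000.

So E[X^2] = 4.400000.


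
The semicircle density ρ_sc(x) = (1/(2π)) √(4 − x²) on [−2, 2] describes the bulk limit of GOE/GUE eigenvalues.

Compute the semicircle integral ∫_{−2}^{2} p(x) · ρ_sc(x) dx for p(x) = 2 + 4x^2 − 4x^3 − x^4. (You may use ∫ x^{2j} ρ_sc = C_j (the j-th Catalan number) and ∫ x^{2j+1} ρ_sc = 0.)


Write p(x) = Σ a_i x^i, split into monomials and integrate each against ρ_sc separately.
Using ∫ x^{2j} ρ_sc = C_j = (1/(j+1)) C(2j, j) (Catalan numbers) and ∫ x^{2j+1} ρ_sc = 0 (odd monomials vanish by symmetry):
  i = 0 (even): a_0 · C_{0} = 2 · 1 = 2
  i = 2 (even): a_2 · C_{1} = 4 · 1 = 4
  i = 3 (odd): ∫ x^3 ρ_sc = 0 (vanishes)
  i = 4 (even): a_4 · C_{2} = -1 · 2 = -2

Summing the contributions: ∫_{−2}^{2} p(x) ρ_sc(x) dx = 2 + 4 + (-2) = 4.


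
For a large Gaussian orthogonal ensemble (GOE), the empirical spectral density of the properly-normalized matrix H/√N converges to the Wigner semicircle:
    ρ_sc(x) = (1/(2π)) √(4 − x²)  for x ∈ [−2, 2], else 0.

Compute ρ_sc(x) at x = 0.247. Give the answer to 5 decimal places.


ρ_sc(x) = (1/(2π)) √(4 − x²). With x = 0.247:
  4 − x² = 4 − (0.247)² = 4 − 0.061009 = 3.938991.
  √(4 − x²) = 1.984689.
  1/(2π) = 0.159155.
  ρ_sc(0.247) = 0.159155 · 1.984689 = 0.315873.

Rounded to 5 decimal places: ρ_sc(0.247) ≈ 0.31587.


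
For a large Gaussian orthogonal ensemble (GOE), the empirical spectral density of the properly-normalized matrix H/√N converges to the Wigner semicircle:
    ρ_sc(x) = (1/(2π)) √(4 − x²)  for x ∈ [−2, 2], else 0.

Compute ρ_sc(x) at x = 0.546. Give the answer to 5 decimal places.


ρ_sc(x) = (1/(2π)) √(4 − x²). With x = 0.546:
  4 − x² = 4 − (0.546)² = 4 − 0.298116 = 3.701884.
  √(4 − x²) = 1.924028.
  1/(2π) = 0.159155.
  ρ_sc(0.546) = 0.159155 · 1.924028 = 0.306219.

Rounded to 5 decimal places: ρ_sc(0.546) ≈ 0.30622.


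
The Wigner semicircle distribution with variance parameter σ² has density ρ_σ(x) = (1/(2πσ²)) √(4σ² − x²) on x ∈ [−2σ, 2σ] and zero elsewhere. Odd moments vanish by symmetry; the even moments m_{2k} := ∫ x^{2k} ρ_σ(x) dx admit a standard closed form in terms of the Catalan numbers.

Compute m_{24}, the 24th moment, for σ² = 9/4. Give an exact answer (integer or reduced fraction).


By the scaled semicircle moment identity, m_{2k} = σ^{2k} · C_k with k = 12.
C_12 = (1/(k+1)) · C(2k, k) = (1/13) · C(24, 12) = (1/13) · 2704156 = 208012.
σ^{2k} = (σ²)^k = (9/4)^12 = 282429536481/16777216.

Therefore m_{24} = σ^{24} · C_12 = (282429536481/16777216) · 208012 = 14687183185621443/4194304.


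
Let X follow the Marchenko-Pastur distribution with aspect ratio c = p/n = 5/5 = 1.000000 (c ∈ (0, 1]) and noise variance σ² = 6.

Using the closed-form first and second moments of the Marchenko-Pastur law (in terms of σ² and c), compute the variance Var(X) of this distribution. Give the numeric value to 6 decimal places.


Recall the MP moments m_1 = E[X] = σ² and m_2 = E[X²] = σ⁴ (1 + c).
m_1 = E[X] = σ² = 6, so m_1² = 36.
m_2 = E[X²] = σ⁴ (1 + c) = 36 · (1 + 1.000000) = 36 · 2.000000 = 72.000000.
(Note m_2 − m_1² simplifies to c · σ⁴ = 1.000000 · 36.)

Var(X) = m_2 − m_1² = 72.000000 − 36 = 36.000000.


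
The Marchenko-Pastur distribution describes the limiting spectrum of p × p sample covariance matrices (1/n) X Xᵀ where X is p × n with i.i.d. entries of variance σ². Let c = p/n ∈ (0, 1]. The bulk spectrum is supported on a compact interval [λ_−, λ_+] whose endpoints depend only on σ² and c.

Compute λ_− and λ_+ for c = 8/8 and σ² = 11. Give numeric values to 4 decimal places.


c = 8/8 = 1.000000; √c = 1.000000.
λ_− = σ² (1 − √c)² = 11 · (1 − 1.000000)² = 11 · (0.000000)² = 0.000000.
λ_+ = σ² (1 + √c)² = 11 · (1 + 1.000000)² = 11 · (2.000000)² = 44.000000.

Rounded to 4 decimal places: λ_− ≈ 0.0000, λ_+ ≈ 44.0000.


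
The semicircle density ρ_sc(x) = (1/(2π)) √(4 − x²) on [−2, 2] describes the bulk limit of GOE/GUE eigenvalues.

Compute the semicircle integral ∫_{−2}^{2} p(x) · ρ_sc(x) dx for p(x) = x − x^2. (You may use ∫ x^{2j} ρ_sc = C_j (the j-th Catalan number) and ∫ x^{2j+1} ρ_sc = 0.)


Write p(x) = Σ a_i x^i, split into monomials and integrate each against ρ_sc separately.
Using ∫ x^{2j} ρ_sc = C_j = (1/(j+1)) C(2j, j) (Catalan numbers) and ∫ x^{2j+1} ρ_sc = 0 (odd monomials vanish by symmetry):
  i = 1 (odd): ∫ x^1 ρ_sc = 0 (vanishes)
  i = 2 (even): a_2 · C_{1} = -1 · 1 = -1

Summing the contributions: ∫_{−2}^{2} p(x) ρ_sc(x) dx = -1.


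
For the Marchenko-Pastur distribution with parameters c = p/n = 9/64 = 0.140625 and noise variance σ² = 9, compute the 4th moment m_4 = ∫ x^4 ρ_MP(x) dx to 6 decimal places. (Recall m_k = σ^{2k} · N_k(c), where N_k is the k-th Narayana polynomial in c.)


E[X⁴] = σ⁸ (1 + 6c + 6c² + c³) (fourth MP moment). With σ² = 9 (so σ⁸ = 6561) and c = 9/64 = 0.140625: E[X⁴] = 6561 · (1 + 6·0.140625 + 6·(0.140625)² + (0.140625)³) = 6561 · 1.965183.

So E[X^4] = 12893.567356.


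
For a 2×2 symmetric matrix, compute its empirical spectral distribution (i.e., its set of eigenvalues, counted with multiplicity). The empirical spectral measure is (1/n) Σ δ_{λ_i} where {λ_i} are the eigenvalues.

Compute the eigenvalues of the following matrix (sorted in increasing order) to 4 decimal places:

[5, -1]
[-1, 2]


Since M is real symmetric, both eigenvalues are real; they are the roots of det(λI − M) = λ² − (tr M) λ + det M.
tr M = 5 + 2 = 7.
det M = 5·2 − (-1)² = 10 − 1 = 9.
Characteristic polynomial: λ² − 7λ + 9 = 0.
Discriminant Δ = (tr M)² − 4·det M = 49 − 36 = 13; √Δ = 3.605551.
λ = (tr M ± √Δ)/2 = (7 ± 3.605551)/2, giving (tr M − √Δ)/2 = 1.6972 and (tr M + √Δ)/2 = 5.3028.

Eigenvalues sorted in increasing order: [1.6972, 5.3028].


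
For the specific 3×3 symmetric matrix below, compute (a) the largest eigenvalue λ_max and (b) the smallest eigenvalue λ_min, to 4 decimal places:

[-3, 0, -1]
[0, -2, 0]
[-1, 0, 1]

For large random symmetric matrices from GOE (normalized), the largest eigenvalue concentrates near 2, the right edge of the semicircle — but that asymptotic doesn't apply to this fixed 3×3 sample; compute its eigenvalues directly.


Since M is real symmetric, all three eigenvalues are real; they are the roots of det(λI − M) = λ³ − (tr M) λ² + s λ − det M, where s is the sum of the principal 2×2 minors.
tr M = -3 + (-2) + 1 = -4.
s = ((-3)·(-2) − 0²) + ((-3)·1 − (-1)²) + ((-2)·1 − 0²) = 6 + (-4) + (-2) = 0.
det M (expand along row 1) = (-3)·(-2) − 0·0 + (-1)·(-2) = 8.
Characteristic polynomial: λ³ + 4λ² − 8 = 0.
Substitute λ = y + (tr M)/3 = y − 1.333333 to remove the quadratic term: y³ + p·y + q = 0 with p = s − (tr M)²/3 = -5.333333 and q = −2(tr M)³/27 + (tr M)·s/3 − det M = -3.259259.
Three real roots ⇒ use the trigonometric (Viète) form: r = 2√(−p/3) = 2.666667, φ = arccos(3q/(p·r)) = arccos(0.687500) = 0.812756 rad.
y_k = r·cos(φ/3 − 2πk/3) for k = 0, 1, 2 gives y = 2.569401, -0.666667, -1.902735.
λ_k = y_k − 1.333333 gives λ = 1.2361, -2.0000, -3.2361 (check: the sum is -4.0000 = tr M).

Hence λ_max = 1.2361 and λ_min = -3.2361.


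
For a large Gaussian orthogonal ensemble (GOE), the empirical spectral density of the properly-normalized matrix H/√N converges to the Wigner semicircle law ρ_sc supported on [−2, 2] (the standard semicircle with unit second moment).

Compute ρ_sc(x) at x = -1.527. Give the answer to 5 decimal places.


ρ_sc(x) = (1/(2π)) √(4 − x²). With x = -1.527:
  4 − x² = 4 − (-1.527)² = 4 − 2.331729 = 1.668271.
  √(4 − x²) = 1.291616.
  1/(2π) = 0.159155.
  ρ_sc(-1.527) = 0.159155 · 1.291616 = 0.205567.

Rounded to 5 decimal places: ρ_sc(-1.527) ≈ 0.20557.


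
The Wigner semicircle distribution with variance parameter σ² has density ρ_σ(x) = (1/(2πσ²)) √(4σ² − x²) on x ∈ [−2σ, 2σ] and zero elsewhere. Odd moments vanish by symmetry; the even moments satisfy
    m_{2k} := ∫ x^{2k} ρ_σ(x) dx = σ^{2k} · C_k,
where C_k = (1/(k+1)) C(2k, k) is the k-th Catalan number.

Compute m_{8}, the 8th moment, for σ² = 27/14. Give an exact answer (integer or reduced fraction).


By the scaled semicircle moment identity, m_{2k} = σ^{2k} · C_k with k = 4.
C_4 = (1/(k+1)) · C(2k, k) = (1/5) · C(8, 4) = (1/5) · 70 = 14.
σ^{2k} = (σ²)^k = (27/14)^4 = 531441/38416.

Therefore m_{8} = σ^{8} · C_4 = (531441/38416) · 14 = 531441/2744.


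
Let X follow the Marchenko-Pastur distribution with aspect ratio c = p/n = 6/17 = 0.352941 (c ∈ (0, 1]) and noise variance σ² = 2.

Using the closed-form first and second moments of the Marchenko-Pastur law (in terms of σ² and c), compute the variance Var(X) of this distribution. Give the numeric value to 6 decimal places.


Recall the MP moments m_1 = E[X] = σ² and m_2 = E[X²] = σ⁴ (1 + c).
m_1 = E[X] = σ² = 2, so m_1² = 4.
m_2 = E[X²] = σ⁴ (1 + c) = 4 · (1 + 0.352941) = 4 · 1.352941 = 5.411765.
(Note m_2 − m_1² simplifies to c · σ⁴ = 0.352941 · 4.)

Var(X) = m_2 − m_1² = 5.411765 − 4 = 1.411765.


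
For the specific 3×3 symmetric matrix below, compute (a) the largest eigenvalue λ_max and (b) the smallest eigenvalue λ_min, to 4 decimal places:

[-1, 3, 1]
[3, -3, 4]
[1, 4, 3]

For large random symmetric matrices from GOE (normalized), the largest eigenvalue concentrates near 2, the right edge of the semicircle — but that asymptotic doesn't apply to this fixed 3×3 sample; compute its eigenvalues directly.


Since M is real symmetric, all three eigenvalues are real; they are the roots of det(λI − M) = λ³ − (tr M) λ² + s λ − det M, where s is the sum of the principal 2×2 minors.
tr M = -1 + (-3) + 3 = -1.
s = ((-1)·(-3) − 3²) + ((-1)·3 − 1²) + ((-3)·3 − 4²) = -6 + (-4) + (-25) = -35.
det M (expand along row 1) = (-1)·(-25) − 3·5 + 1·15 = 25.
Characteristic polynomial: λ³ + λ² − 35λ − 25 = 0.
Substitute λ = y + (tr M)/3 = y − 0.333333 to remove the quadratic term: y³ + p·y + q = 0 with p = s − (tr M)²/3 = -35.333333 and q = −2(tr M)³/27 + (tr M)·s/3 − det M = -13.259259.
Three real roots ⇒ use the trigonometric (Viète) form: r = 2√(−p/3) = 6.863753, φ = arccos(3q/(p·r)) = arccos(0.164019) = 1.406033 rad.
y_k = r·cos(φ/3 − 2πk/3) for k = 0, 1, 2 gives y = 6.123610, -0.376776, -5.746834.
λ_k = y_k − 0.333333 gives λ = 5.7903, -0.7101, -6.0802 (check: the sum is -1.0000 = tr M).

Hence λ_max = 5.7903 and λ_min = -6.0802.


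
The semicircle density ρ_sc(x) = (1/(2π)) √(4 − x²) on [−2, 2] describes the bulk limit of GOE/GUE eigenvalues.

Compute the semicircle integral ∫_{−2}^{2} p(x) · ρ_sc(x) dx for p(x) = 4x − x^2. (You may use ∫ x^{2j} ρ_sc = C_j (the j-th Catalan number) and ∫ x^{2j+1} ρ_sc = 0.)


Write p(x) = Σ a_i x^i, split into monomials and integrate each against ρ_sc separately.
Using ∫ x^{2j} ρ_sc = C_j = (1/(j+1)) C(2j, j) (Catalan numbers) and ∫ x^{2j+1} ρ_sc = 0 (odd monomials vanish by symmetry):
  i = 1 (odd): ∫ x^1 ρ_sc = 0 (vanishes)
  i = 2 (even): a_2 · C_{1} = -1 · 1 = -1

Summing the contributions: ∫_{−2}^{2} p(x) ρ_sc(x) dx = -1.


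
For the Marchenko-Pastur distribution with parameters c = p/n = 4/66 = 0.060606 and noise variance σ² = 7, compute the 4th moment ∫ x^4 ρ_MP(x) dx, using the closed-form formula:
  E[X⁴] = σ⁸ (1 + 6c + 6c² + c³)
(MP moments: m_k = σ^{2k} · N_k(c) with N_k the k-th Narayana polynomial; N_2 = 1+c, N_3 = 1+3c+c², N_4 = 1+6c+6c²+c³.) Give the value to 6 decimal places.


E[X⁴] = σ⁸ (1 + 6c + 6c² + c³) (fourth MP moment). With σ² = 7 (so σ⁸ = 2401) and c = 4/66 = 0.060606: E[X⁴] = 2401 · (1 + 6·0.060606 + 6·(0.060606)² + (0.060606)³) = 2401 · 1.385898.

So E[X^4] = 3327.540001.


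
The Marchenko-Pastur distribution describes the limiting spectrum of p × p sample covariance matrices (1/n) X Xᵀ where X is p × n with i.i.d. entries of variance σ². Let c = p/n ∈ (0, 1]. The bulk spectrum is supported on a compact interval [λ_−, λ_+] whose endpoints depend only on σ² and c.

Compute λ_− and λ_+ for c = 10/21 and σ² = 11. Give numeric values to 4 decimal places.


c = 10/21 = 0.476190; √c = 0.690066.
λ_− = σ² (1 − √c)² = 11 · (1 − 0.690066)² = 11 · (0.309934)² = 1.056653.
λ_+ = σ² (1 + √c)² = 11 · (1 + 0.690066)² = 11 · (1.690066)² = 31.419538.

Rounded to 4 decimal places: λ_− ≈ 1.0567, λ_+ ≈ 31.4195.


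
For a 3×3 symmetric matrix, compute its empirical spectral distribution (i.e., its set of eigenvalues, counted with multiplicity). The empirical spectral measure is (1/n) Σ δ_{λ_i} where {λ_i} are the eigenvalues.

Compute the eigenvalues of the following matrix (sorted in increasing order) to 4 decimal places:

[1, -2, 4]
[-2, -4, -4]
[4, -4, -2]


Since M is real symmetric, all three eigenvalues are real; they are the roots of det(λI − M) = λ³ − (tr M) λ² + s λ − det M, where s is the sum of the principal 2×2 minors.
tr M = 1 + (-4) + (-2) = -5.
s = (1·(-4) − (-2)²) + (1·(-2) − 4²) + ((-4)·(-2) − (-4)²) = -8 + (-18) + (-8) = -34.
det M (expand along row 1) = 1·(-8) − (-2)·20 + 4·24 = 128.
Characteristic polynomial: λ³ + 5λ² − 34λ − 128 = 0.
Substitute λ = y + (tr M)/3 = y − 1.666667 to remove the quadratic term: y³ + p·y + q = 0 with p = s − (tr M)²/3 = -42.333333 and q = −2(tr M)³/27 + (tr M)·s/3 − det M = -62.074074.
Three real roots ⇒ use the trigonometric (Viète) form: r = 2√(−p/3) = 7.512952, φ = arccos(3q/(p·r)) = arccos(0.585516) = 0.945280 rad.
y_k = r·cos(φ/3 − 2πk/3) for k = 0, 1, 2 gives y = 7.143070, -1.555164, -5.587905.
λ_k = y_k − 1.666667 gives λ = 5.4764, -3.2218, -7.2546 (check: the sum is -5.0000 = tr M).

Eigenvalues sorted in increasing order: [-7.2546, -3.2218, 5.4764].


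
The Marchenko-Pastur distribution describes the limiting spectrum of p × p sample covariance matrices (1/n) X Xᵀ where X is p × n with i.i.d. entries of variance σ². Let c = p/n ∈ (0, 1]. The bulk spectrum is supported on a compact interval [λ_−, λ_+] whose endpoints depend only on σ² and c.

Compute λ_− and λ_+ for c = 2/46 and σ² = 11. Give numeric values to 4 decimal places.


c = 2/46 = 0.043478; √c = 0.208514.
λ_− = σ² (1 − √c)² = 11 · (1 − 0.208514)² = 11 · (0.791486)² = 6.890944.
λ_+ = σ² (1 + √c)² = 11 · (1 + 0.208514)² = 11 · (1.208514)² = 16.065578.

Rounded to 4 decimal places: λ_− ≈ 6.8909, λ_+ ≈ 16.0656.


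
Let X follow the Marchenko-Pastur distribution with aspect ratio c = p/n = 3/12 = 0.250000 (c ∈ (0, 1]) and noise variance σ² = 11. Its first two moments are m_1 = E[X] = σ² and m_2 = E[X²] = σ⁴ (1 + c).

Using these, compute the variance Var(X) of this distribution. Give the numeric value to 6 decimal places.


m_1 = E[X] = σ² = 11, so m_1² = 121.
m_2 = E[X²] = σ⁴ (1 + c) = 121 · (1 + 0.250000) = 121 · 1.250000 = 151.250000.
(Note m_2 − m_1² simplifies to c · σ⁴ = 0.250000 · 121.)

Var(X) = m_2 − m_1² = 151.250000 − 121 = 30.250000.


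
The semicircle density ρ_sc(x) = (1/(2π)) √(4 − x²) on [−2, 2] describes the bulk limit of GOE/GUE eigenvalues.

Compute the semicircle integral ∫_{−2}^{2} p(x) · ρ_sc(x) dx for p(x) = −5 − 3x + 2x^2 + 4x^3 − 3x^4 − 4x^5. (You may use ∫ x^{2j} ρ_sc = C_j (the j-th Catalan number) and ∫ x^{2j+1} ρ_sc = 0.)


Write p(x) = Σ a_i x^i, split into monomials and integrate each against ρ_sc separately.
Using ∫ x^{2j} ρ_sc = C_j = (1/(j+1)) C(2j, j) (Catalan numbers) and ∫ x^{2j+1} ρ_sc = 0 (odd monomials vanish by symmetry):
  i = 0 (even): a_0 · C_{0} = -5 · 1 = -5
  i = 1 (odd): ∫ x^1 ρ_sc = 0 (vanishes)
  i = 2 (even): a_2 · C_{1} = 2 · 1 = 2
  i = 3 (odd): ∫ x^3 ρ_sc = 0 (vanishes)
  i = 4 (even): a_4 · C_{2} = -3 · 2 = -6
  i = 5 (odd): ∫ x^5 ρ_sc = 0 (vanishes)

Summing the contributions: ∫_{−2}^{2} p(x) ρ_sc(x) dx = (-5) + 2 + (-6) = -9.


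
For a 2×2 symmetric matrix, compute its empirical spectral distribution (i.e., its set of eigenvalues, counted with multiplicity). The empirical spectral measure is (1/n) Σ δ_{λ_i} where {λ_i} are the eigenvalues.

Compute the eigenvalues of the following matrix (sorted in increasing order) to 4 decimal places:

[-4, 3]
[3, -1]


Since M is real symmetric, both eigenvalues are real; they are the roots of det(λI − M) = λ² − (tr M) λ + det M.
tr M = -4 + (-1) = -5.
det M = (-4)·(-1) − 3² = 4 − 9 = -5.
Characteristic polynomial: λ² + 5λ − 5 = 0.
Discriminant Δ = (tr M)² − 4·det M = 25 − (-20) = 45; √Δ = 6.708204.
λ = (tr M ± √Δ)/2 = (-5 ± 6.708204)/2, giving (tr M − √Δ)/2 = -5.8541 and (tr M + √Δ)/2 = 0.8541.

Eigenvalues sorted in increasing order: [-5.8541, 0.8541].


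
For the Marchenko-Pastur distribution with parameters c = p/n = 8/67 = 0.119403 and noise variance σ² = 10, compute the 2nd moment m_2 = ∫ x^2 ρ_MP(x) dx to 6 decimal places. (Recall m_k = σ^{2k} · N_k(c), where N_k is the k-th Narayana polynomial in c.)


E[X²] = σ⁴ (1 + c) (second MP moment). With σ² = 10 (so σ⁴ = 100) and c = 8/67 = 0.119403: E[X²] = 100 · (1 + 0.119403) = 100 · 1.119403.

So E[X^2] = 111.940299.


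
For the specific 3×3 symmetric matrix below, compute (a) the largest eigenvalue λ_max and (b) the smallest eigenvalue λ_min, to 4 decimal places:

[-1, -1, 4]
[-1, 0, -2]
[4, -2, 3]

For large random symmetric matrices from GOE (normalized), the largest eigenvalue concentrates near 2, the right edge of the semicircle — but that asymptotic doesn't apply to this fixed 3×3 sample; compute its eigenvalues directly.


Since M is real symmetric, all three eigenvalues are real; they are the roots of det(λI − M) = λ³ − (tr M) λ² + s λ − det M, where s is the sum of the principal 2×2 minors.
tr M = -1 + 0 + 3 = 2.
s = ((-1)·0 − (-1)²) + ((-1)·3 − 4²) + (0·3 − (-2)²) = -1 + (-19) + (-4) = -24.
det M (expand along row 1) = (-1)·(-4) − (-1)·5 + 4·2 = 17.
Characteristic polynomial: λ³ − 2λ² − 24λ − 17 = 0.
Substitute λ = y + (tr M)/3 = y + 0.666667 to remove the quadratic term: y³ + p·y + q = 0 with p = s − (tr M)²/3 = -25.333333 and q = −2(tr M)³/27 + (tr M)·s/3 − det M = -33.592593.
Three real roots ⇒ use the trigonometric (Viète) form: r = 2√(−p/3) = 5.811865, φ = arccos(3q/(p·r)) = arccos(0.684474) = 0.816914 rad.
y_k = r·cos(φ/3 − 2πk/3) for k = 0, 1, 2 gives y = 5.597719, -1.445164, -4.152555.
λ_k = y_k + 0.666667 gives λ = 6.2644, -0.7785, -3.4859 (check: the sum is 2.0000 = tr M).

Hence λ_max = 6.2644 and λ_min = -3.4859.


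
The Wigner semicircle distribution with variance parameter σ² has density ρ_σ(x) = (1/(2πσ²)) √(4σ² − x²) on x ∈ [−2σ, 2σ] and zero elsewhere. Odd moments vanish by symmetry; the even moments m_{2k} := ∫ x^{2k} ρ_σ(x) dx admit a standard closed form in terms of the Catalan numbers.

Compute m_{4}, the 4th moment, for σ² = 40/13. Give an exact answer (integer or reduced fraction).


By the scaled semicircle moment identity, m_{2k} = σ^{2k} · C_k with k = 2.
C_2 = (1/(k+1)) · C(2k, k) = (1/3) · C(4, 2) = (1/3) · 6 = 2.
σ^{2k} = (σ²)^k = (40/13)^2 = 1600/169.

Therefore m_{4} = σ^{4} · C_2 = (1600/169) · 2 = 3200/169.


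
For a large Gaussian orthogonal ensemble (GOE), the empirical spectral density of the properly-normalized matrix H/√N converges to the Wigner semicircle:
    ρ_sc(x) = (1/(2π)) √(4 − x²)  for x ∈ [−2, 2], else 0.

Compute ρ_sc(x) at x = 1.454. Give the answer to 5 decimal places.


ρ_sc(x) = (1/(2π)) √(4 − x²). With x = 1.454:
  4 − x² = 4 − (1.454)² = 4 − 2.114116 = 1.885884.
  √(4 − x²) = 1.373275.
  1/(2π) = 0.159155.
  ρ_sc(1.454) = 0.159155 · 1.373275 = 0.218563.

Rounded to 5 decimal places: ρ_sc(1.454) ≈ 0.21856.


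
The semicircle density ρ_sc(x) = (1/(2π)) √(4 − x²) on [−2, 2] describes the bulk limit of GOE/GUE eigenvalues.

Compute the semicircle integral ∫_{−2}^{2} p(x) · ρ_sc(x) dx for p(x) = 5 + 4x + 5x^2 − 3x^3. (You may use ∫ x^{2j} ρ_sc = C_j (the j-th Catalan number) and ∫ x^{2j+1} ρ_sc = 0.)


Write p(x) = Σ a_i x^i, split into monomials and integrate each against ρ_sc separately.
Using ∫ x^{2j} ρ_sc = C_j = (1/(j+1)) C(2j, j) (Catalan numbers) and ∫ x^{2j+1} ρ_sc = 0 (odd monomials vanish by symmetry):
  i = 0 (even): a_0 · C_{0} = 5 · 1 = 5
  i = 1 (odd): ∫ x^1 ρ_sc = 0 (vanishes)
  i = 2 (even): a_2 · C_{1} = 5 · 1 = 5
  i = 3 (odd): ∫ x^3 ρ_sc = 0 (vanishes)

Summing the contributions: ∫_{−2}^{2} p(x) ρ_sc(x) dx = 5 + 5 = 10.


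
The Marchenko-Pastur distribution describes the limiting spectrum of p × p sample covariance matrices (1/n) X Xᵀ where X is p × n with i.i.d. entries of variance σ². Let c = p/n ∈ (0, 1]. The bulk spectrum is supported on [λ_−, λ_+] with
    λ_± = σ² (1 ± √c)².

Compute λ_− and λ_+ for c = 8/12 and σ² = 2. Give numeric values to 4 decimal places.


c = 8/12 = 0.666667; √c = 0.816497.
λ_− = σ² (1 − √c)² = 2 · (1 − 0.816497)² = 2 · (0.183503)² = 0.067347.
λ_+ = σ² (1 + √c)² = 2 · (1 + 0.816497)² = 2 · (1.816497)² = 6.599320.

Rounded to 4 decimal places: λ_− ≈ 0.0673, λ_+ ≈ 6.5993.


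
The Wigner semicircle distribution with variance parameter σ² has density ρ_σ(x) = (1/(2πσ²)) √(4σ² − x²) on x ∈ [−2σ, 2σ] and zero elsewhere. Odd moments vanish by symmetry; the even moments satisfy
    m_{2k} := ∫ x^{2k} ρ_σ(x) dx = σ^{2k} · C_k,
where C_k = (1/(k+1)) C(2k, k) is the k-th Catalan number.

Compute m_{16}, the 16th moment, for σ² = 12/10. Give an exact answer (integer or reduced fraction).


By the scaled semicircle moment identity, m_{2k} = σ^{2k} · C_k with k = 8.
C_8 = (1/(k+1)) · C(2k, k) = (1/9) · C(16, 8) = (1/9) · 12870 = 1430.
σ^{2k} = (σ²)^k = (12/10)^8 = 1679616/390625.

Therefore m_{16} = σ^{16} · C_8 = (1679616/390625) · 1430 = 480370176/78125.


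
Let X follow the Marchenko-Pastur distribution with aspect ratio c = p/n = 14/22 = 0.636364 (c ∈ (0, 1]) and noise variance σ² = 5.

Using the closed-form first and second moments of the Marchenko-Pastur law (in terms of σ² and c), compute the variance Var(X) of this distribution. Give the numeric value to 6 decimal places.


Recall the MP moments m_1 = E[X] = σ² and m_2 = E[X²] = σ⁴ (1 + c).
m_1 = E[X] = σ² = 5, so m_1² = 25.
m_2 = E[X²] = σ⁴ (1 + c) = 25 · (1 + 0.636364) = 25 · 1.636364 = 40.909091.
(Note m_2 − m_1² simplifies to c · σ⁴ = 0.636364 · 25.)

Var(X) = m_2 − m_1² = 40.909091 − 25 = 15.909091.


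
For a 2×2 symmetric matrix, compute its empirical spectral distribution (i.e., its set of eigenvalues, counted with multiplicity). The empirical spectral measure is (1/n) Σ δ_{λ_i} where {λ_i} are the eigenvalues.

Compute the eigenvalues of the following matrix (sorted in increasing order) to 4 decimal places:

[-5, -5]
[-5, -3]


Since M is real symmetric, both eigenvalues are real; they are the roots of det(λI − M) = λ² − (tr M) λ + det M.
tr M = -5 + (-3) = -8.
det M = (-5)·(-3) − (-5)² = 15 − 25 = -10.
Characteristic polynomial: λ² + 8λ − 10 = 0.
Discriminant Δ = (tr M)² − 4·det M = 64 − (-40) = 104; √Δ = 10.198039.
λ = (tr M ± √Δ)/2 = (-8 ± 10.198039)/2, giving (tr M − √Δ)/2 = -9.0990 and (tr M + √Δ)/2 = 1.0990.

Eigenvalues sorted in increasing order: [-9.0990, 1.0990].


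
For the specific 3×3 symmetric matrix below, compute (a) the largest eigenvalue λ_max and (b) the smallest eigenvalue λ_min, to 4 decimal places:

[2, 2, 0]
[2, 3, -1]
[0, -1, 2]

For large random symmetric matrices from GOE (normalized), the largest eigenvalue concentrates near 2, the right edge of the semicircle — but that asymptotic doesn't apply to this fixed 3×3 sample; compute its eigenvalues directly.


Since M is real symmetric, all three eigenvalues are real; they are the roots of det(λI − M) = λ³ − (tr M) λ² + s λ − det M, where s is the sum of the principal 2×2 minors.
tr M = 2 + 3 + 2 = 7.
s = (2·3 − 2²) + (2·2 − 0²) + (3·2 − (-1)²) = 2 + 4 + 5 = 11.
det M (expand along row 1) = 2·5 − 2·4 + 0·(-2) = 2.
Characteristic polynomial: λ³ − 7λ² + 11λ − 2 = 0.
Substitute λ = y + (tr M)/3 = y + 2.333333 to remove the quadratic term: y³ + p·y + q = 0 with p = s − (tr M)²/3 = -5.333333 and q = −2(tr M)³/27 + (tr M)·s/3 − det M = -1.740741.
Three real roots ⇒ use the trigonometric (Viète) form: r = 2√(−p/3) = 2.666667, φ = arccos(3q/(p·r)) = arccos(0.367188) = 1.194813 rad.
y_k = r·cos(φ/3 − 2πk/3) for k = 0, 1, 2 gives y = 2.457955, -0.333333, -2.124621.
λ_k = y_k + 2.333333 gives λ = 4.7913, 2.0000, 0.2087 (check: the sum is 7.0000 = tr M).

Hence λ_max = 4.7913 and λ_min = 0.2087.
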